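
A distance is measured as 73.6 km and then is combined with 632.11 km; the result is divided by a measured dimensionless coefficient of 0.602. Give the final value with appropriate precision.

1.17 × 10^3 km

73.6 km + 632.11 km = 705.71 km; the sum is limited to 1 decimal place (4 s.f.).
Carrying full precision, 705.71 ÷ 0.602 = 1172.27574751… km; 0.602 has 3 s.f., so the result keeps min(4, 3) = 3 s.f.
Rounded to 3 significant figures: 1.17 × 10^3 km.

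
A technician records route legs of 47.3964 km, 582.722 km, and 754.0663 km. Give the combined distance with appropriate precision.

47.3964 km + 582.722 km + 754.0663 km = 1384.1847 km.
Addition/subtraction keeps the fewest decimal places: 47.3964 → 4 decimal places, 582.722 → 3 decimal places, 754.0663 → 4 decimal places; limit is 3.
Rounded to 3 decimal places: 1.384185 × 10^3 km.

1.384185 × 10^3 km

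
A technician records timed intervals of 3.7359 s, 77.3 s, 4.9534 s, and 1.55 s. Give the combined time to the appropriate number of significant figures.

3.7359 s + 77.3 s + 4.9534 s + 1.55 s = 87.5393 s.
Addition/subtraction keeps the fewest decimal places: 3.7359 → 4 decimal places, 77.3 → 1 decimal place, 4.9534 → 4 decimal places, 1.55 → 2 decimal places; limit is 1.
Rounded to 1 decimal place: 87.5 s.

87.5 s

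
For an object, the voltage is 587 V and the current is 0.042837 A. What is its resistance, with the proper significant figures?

resistance = 587 V ÷ 0.042837 A = 13703.107127… Ω.
587 has 3 significant figures; 0.042837 has 5.
Division/multiplication keeps the fewest: 3 significant figures.
Rounded: 1.37 × 10⁴ Ω.

1.37 × 10⁴ Ω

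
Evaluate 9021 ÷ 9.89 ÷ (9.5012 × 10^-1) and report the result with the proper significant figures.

9.60 × 10^2

9021 ÷ 9.89 ÷ (9.5012 × 10^-1) = 960.019227203…
Multiplication/division keeps the fewest significant figures: 9021 → 4 s.f., 9.89 → 3 s.f., 9.5012 × 10^-1 → 5 s.f.; limit is 3.
Rounded to 3 significant figures: 9.60 × 10^2.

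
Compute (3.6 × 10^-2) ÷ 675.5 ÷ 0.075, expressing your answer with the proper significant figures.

(3.6 × 10^-2) ÷ 675.5 ÷ 0.075 = 0.000710584752036…
Multiplication/division keeps the fewest significant figures: 3.6 × 10^-2 → 2 s.f., 675.5 → 4 s.f., 0.075 → 2 s.f.; limit is 2.
Rounded to 2 significant figures: 7.1 × 10^-4.

7.1 × 10^-4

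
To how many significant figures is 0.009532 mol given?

4

0.009532: leading zeros are not significant.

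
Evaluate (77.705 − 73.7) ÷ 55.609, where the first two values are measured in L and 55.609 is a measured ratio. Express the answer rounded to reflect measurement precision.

0.072 L

77.705 L − 73.7 L = 4.005 L; the difference is limited to 1 decimal place (2 s.f.).
Carrying full precision, 4.005 ÷ 55.609 = 0.0720207160711… L; 55.609 has 5 s.f., so the result keeps min(2, 5) = 2 s.f.
Rounded to 2 significant figures: 0.072 L.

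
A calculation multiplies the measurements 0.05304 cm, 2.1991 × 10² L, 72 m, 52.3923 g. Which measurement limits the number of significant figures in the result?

72 m

0.05304 cm → 4 s.f.; 2.1991 × 10² L → 5 s.f.; 72 m → 2 s.f.; 52.3923 g → 6 s.f.
The fewest is 2 significant figures, from 72 m.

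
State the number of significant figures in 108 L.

108: zeros between nonzero digits are significant.

3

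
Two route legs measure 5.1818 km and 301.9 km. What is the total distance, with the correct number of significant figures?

5.1818 km + 301.9 km = 307.0818 km.
Addition/subtraction keeps the fewest decimal places: 5.1818 → 4 decimal places, 301.9 → 1 decimal place; limit is 1.
Rounded to 1 decimal place: 307.1 km.

307.1 km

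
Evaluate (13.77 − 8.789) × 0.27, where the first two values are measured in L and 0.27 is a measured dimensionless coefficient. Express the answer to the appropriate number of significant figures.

1.3 L

13.77 L − 8.789 L = 4.981 L; the difference is limited to 2 decimal places (3 s.f.).
Carrying full precision, 4.981 × 0.27 = 1.34487 L; 0.27 has 2 s.f., so the result keeps min(3, 2) = 2 s.f.
Rounded to 2 significant figures: 1.3 L.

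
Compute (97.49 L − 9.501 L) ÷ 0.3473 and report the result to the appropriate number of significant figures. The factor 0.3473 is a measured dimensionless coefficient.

97.49 L − 9.501 L = 87.989 L; the difference is limited to 2 decimal places (4 s.f.).
Carrying full precision, 87.989 ÷ 0.3473 = 253.351569248… L; 0.3473 has 4 s.f., so the result keeps min(4, 4) = 4 s.f.
Rounded to 4 significant figures: 253.4 L.

253.4 L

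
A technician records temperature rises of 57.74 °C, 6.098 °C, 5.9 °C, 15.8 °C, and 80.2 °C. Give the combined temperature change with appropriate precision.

57.74 °C + 6.098 °C + 5.9 °C + 15.8 °C + 80.2 °C = 165.738 °C.
Addition/subtraction keeps the fewest decimal places: 57.74 → 2 decimal places, 6.098 → 3 decimal places, 5.9 → 1 decimal place, 15.8 → 1 decimal place, 80.2 → 1 decimal place; limit is 1.
Rounded to 1 decimal place: 165.7 °C.

165.7 °C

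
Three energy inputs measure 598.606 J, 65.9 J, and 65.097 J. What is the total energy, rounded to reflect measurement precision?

729.6 J

598.606 J + 65.9 J + 65.097 J = 729.603 J.
Addition/subtraction keeps the fewest decimal places: 598.606 → 3 decimal places, 65.9 → 1 decimal place, 65.097 → 3 decimal places; limit is 1.
Rounded to 1 decimal place: 729.6 J.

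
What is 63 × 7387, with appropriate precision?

4.7 × 10^5

63 × 7387 = 465381
Multiplication/division keeps the fewest significant figures: 63 → 2 s.f., 7387 → 4 s.f.; limit is 2.
Rounded to 2 significant figures: 4.7 × 10^5.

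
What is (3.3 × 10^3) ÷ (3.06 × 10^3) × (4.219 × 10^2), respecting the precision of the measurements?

4.5 × 10^2

(3.3 × 10^3) ÷ (3.06 × 10^3) × (4.219 × 10^2) = 454.990196078…
Multiplication/division keeps the fewest significant figures: 3.3 × 10^3 → 2 s.f., 3.06 × 10^3 → 3 s.f., 4.219 × 10^2 → 4 s.f.; limit is 2.
Rounded to 2 significant figures: 4.5 × 10^2.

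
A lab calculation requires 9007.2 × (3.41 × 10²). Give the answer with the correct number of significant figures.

9007.2 × (3.41 × 10²) = 3071455.2
Multiplication/division keeps the fewest significant figures: 9007.2 → 5 s.f., 3.41 × 10² → 3 s.f.; limit is 3.
Rounded to 3 significant figures: 3.07 × 10⁶.

3.07 × 10⁶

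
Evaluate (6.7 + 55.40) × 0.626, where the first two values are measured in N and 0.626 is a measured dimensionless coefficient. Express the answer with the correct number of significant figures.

6.7 N + 55.40 N = 62.10 N; the sum is limited to 1 decimal place (3 s.f.).
Carrying full precision, 62.10 × 0.626 = 38.8746 N; 0.626 has 3 s.f., so the result keeps min(3, 3) = 3 s.f.
Rounded to 3 significant figures: 38.9 N.

38.9 N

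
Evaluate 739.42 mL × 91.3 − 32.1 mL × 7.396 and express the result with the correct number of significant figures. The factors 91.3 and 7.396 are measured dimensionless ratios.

6.73 × 10^4 mL

739.42 × 91.3 = 67509.046 → 6.75 × 10^4 mL (3 s.f., last digit at the 10^2 place).
32.1 × 7.396 = 237.4116 → 237 mL (3 s.f., last digit at the 10^0 place).
Difference: 67271.6344 mL; keep the coarser place, 10^2.
Result: 6.73 × 10^4 mL.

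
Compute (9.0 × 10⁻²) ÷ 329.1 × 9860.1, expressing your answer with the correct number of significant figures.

(9.0 × 10⁻²) ÷ 329.1 × 9860.1 = 2.6964721969…
Multiplication/division keeps the fewest significant figures: 9.0 × 10⁻² → 2 s.f., 329.1 → 4 s.f., 9860.1 → 5 s.f.; limit is 2.
Rounded to 2 significant figures: 2.7.

2.7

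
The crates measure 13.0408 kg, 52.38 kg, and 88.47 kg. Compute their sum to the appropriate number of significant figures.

13.0408 kg + 52.38 kg + 88.47 kg = 153.8908 kg.
Addition/subtraction keeps the fewest decimal places: 13.0408 → 4 decimal places, 52.38 → 2 decimal places, 88.47 → 2 decimal places; limit is 2.
Rounded to 2 decimal places: 153.89 kg.

153.89 kg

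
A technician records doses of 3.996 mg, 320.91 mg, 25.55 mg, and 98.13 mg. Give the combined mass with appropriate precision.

3.996 mg + 320.91 mg + 25.55 mg + 98.13 mg = 448.586 mg.
Addition/subtraction keeps the fewest decimal places: 3.996 → 3 decimal places, 320.91 → 2 decimal places, 25.55 → 2 decimal places, 98.13 → 2 decimal places; limit is 2.
Rounded to 2 decimal places: 448.59 mg.

448.59 mg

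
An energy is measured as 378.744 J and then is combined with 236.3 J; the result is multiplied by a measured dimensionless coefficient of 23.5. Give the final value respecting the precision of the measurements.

1.45 × 10⁴ J

378.744 J + 236.3 J = 615.044 J; the sum is limited to 1 decimal place (4 s.f.).
Carrying full precision, 615.044 × 23.5 = 14453.534 J; 23.5 has 3 s.f., so the result keeps min(4, 3) = 3 s.f.
Rounded to 3 significant figures: 1.45 × 10⁴ J.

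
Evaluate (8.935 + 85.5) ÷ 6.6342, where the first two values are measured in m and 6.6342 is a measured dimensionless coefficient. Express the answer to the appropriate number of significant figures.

14.2 m

8.935 m + 85.5 m = 94.435 m; the sum is limited to 1 decimal place (3 s.f.).
Carrying full precision, 94.435 ÷ 6.6342 = 14.2345723674… m; 6.6342 has 5 s.f., so the result keeps min(3, 5) = 3 s.f.
Rounded to 3 significant figures: 14.2 m.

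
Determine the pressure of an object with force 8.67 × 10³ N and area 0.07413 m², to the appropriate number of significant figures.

pressure = 8.67 × 10³ N ÷ 0.07413 m² = 116956.697693… Pa.
8.67 × 10³ has 3 significant figures; 0.07413 has 4.
Division/multiplication keeps the fewest: 3 significant figures.
Rounded: 1.17 × 10⁵ Pa.

1.17 × 10⁵ Pa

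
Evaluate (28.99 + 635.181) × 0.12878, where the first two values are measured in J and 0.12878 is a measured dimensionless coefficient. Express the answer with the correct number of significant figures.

85.532 J

28.99 J + 635.181 J = 664.171 J; the sum is limited to 2 decimal places (5 s.f.).
Carrying full precision, 664.171 × 0.12878 = 85.53194138 J; 0.12878 has 5 s.f., so the result keeps min(5, 5) = 5 s.f.
Rounded to 5 significant figures: 85.532 J.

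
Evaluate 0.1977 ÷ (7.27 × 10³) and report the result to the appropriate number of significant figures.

2.72 × 10⁻⁵

0.1977 ÷ (7.27 × 10³) = 0.0000271939477304…
Multiplication/division keeps the fewest significant figures: 0.1977 → 4 s.f., 7.27 × 10³ → 3 s.f.; limit is 3.
Rounded to 3 significant figures: 2.72 × 10⁻⁵.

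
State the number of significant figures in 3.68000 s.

3.68000: trailing zeros after a decimal point are significant.

6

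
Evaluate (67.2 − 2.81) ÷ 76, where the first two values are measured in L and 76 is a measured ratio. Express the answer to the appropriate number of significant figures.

67.2 L − 2.81 L = 64.39 L; the difference is limited to 1 decimal place (3 s.f.).
Carrying full precision, 64.39 ÷ 76 = 0.847236842105… L; 76 has 2 s.f., so the result keeps min(3, 2) = 2 s.f.
Rounded to 2 significant figures: 0.85 L.

0.85 L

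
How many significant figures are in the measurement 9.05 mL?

3

9.05: zeros between nonzero digits are significant.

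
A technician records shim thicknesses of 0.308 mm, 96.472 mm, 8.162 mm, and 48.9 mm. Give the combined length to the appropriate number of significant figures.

153.8 mm

0.308 mm + 96.472 mm + 8.162 mm + 48.9 mm = 153.842 mm.
Addition/subtraction keeps the fewest decimal places: 0.308 → 3 decimal places, 96.472 → 3 decimal places, 8.162 → 3 decimal places, 48.9 → 1 decimal place; limit is 1.
Rounded to 1 decimal place: 153.8 mm.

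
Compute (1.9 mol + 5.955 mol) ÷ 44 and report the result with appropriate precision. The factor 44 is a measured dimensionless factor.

0.18 mol

1.9 mol + 5.955 mol = 7.855 mol; the sum is limited to 1 decimal place (2 s.f.).
Carrying full precision, 7.855 ÷ 44 = 0.178522727273… mol; 44 has 2 s.f., so the result keeps min(2, 2) = 2 s.f.
Rounded to 2 significant figures: 0.18 mol.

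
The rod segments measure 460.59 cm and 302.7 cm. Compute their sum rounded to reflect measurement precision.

460.59 cm + 302.7 cm = 763.29 cm.
Addition/subtraction keeps the fewest decimal places: 460.59 → 2 decimal places, 302.7 → 1 decimal place; limit is 1.
Rounded to 1 decimal place: 763.3 cm.

763.3 cm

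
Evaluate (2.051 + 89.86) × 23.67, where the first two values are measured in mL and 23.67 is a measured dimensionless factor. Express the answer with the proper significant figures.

2.051 mL + 89.86 mL = 91.911 mL; the sum is limited to 2 decimal places (4 s.f.).
Carrying full precision, 91.911 × 23.67 = 2175.53337 mL; 23.67 has 4 s.f., so the result keeps min(4, 4) = 4 s.f.
Rounded to 4 significant figures: 2176 mL.

2176 mL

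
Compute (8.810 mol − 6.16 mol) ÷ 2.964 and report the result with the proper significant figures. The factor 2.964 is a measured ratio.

8.810 mol − 6.16 mol = 2.650 mol; the difference is limited to 2 decimal places (3 s.f.).
Carrying full precision, 2.650 ÷ 2.964 = 0.894062078273… mol; 2.964 has 4 s.f., so the result keeps min(3, 4) = 3 s.f.
Rounded to 3 significant figures: 0.894 mol.

0.894 mol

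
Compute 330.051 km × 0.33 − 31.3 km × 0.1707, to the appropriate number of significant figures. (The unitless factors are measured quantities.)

330.051 × 0.33 = 108.91683 → 1.1 × 10² km (2 s.f., last digit at the 10^1 place).
31.3 × 0.1707 = 5.34291 → 5.34 km (3 s.f., last digit at the 10^-2 place).
Difference: 103.57392 km; keep the coarser place, 10^1.
Result: 1.0 × 10² km.

1.0 × 10² km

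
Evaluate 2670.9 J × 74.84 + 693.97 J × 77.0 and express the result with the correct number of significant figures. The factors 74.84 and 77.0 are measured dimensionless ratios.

2670.9 × 74.84 = 199890.156 → 1.999 × 10⁵ J (4 s.f., last digit at the 10^2 place).
693.97 × 77.0 = 53435.69 → 5.34 × 10⁴ J (3 s.f., last digit at the 10^2 place).
Sum: 253325.846 J; keep the coarser place, 10^2.
Result: 2.533 × 10⁵ J.

2.533 × 10⁵ J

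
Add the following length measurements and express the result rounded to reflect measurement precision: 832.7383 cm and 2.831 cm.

832.7383 cm + 2.831 cm = 835.5693 cm.
Addition/subtraction keeps the fewest decimal places: 832.7383 → 4 decimal places, 2.831 → 3 decimal places; limit is 3.
Rounded to 3 decimal places: 835.569 cm.

835.569 cm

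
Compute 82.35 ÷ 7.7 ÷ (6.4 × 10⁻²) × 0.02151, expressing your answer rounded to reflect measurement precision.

82.35 ÷ 7.7 ÷ (6.4 × 10⁻²) × 0.02151 = 3.59445718344…
Multiplication/division keeps the fewest significant figures: 82.35 → 4 s.f., 7.7 → 2 s.f., 6.4 × 10⁻² → 2 s.f., 0.02151 → 4 s.f.; limit is 2.
Rounded to 2 significant figures: 3.6.

3.6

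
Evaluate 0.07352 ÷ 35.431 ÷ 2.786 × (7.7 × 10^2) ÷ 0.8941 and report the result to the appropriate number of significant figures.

0.64

0.07352 ÷ 35.431 ÷ 2.786 × (7.7 × 10^2) ÷ 0.8941 = 0.641424591986…
Multiplication/division keeps the fewest significant figures: 0.07352 → 4 s.f., 35.431 → 5 s.f., 2.786 → 4 s.f., 7.7 × 10^2 → 2 s.f., 0.8941 → 4 s.f.; limit is 2.
Rounded to 2 significant figures: 0.64.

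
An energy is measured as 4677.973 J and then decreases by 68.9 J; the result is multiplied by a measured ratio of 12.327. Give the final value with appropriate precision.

56816 J

4677.973 J − 68.9 J = 4609.073 J; the difference is limited to 1 decimal place (5 s.f.).
Carrying full precision, 4609.073 × 12.327 = 56816.042871 J; 12.327 has 5 s.f., so the result keeps min(5, 5) = 5 s.f.
Rounded to 5 significant figures: 56816 J.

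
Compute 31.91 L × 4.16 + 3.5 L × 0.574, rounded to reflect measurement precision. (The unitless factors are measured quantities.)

31.91 × 4.16 = 132.7456 → 133 L (3 s.f., last digit at the 10^0 place).
3.5 × 0.574 = 2.009 → 2.0 L (2 s.f., last digit at the 10^-1 place).
Sum: 134.7546 L; keep the coarser place, 10^0.
Result: 135 L.

135 L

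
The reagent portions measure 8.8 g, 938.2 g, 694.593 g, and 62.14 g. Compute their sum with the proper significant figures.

8.8 g + 938.2 g + 694.593 g + 62.14 g = 1703.733 g.
Addition/subtraction keeps the fewest decimal places: 8.8 → 1 decimal place, 938.2 → 1 decimal place, 694.593 → 3 decimal places, 62.14 → 2 decimal places; limit is 1.
Rounded to 1 decimal place: 1703.7 g.

1703.7 g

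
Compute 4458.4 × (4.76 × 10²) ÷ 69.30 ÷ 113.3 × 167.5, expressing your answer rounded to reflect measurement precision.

4.53 × 10⁴

4458.4 × (4.76 × 10²) ÷ 69.30 ÷ 113.3 × 167.5 = 45272.83069…
Multiplication/division keeps the fewest significant figures: 4458.4 → 5 s.f., 4.76 × 10² → 3 s.f., 69.30 → 4 s.f., 113.3 → 4 s.f., 167.5 → 4 s.f.; limit is 3.
Rounded to 3 significant figures: 4.53 × 10⁴.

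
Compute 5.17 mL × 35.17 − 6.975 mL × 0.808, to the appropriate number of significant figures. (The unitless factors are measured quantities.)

1.76 × 10^2 mL

5.17 × 35.17 = 181.8289 → 182 mL (3 s.f., last digit at the 10^0 place).
6.975 × 0.808 = 5.6358 → 5.64 mL (3 s.f., last digit at the 10^-2 place).
Difference: 176.1931 mL; keep the coarser place, 10^0.
Result: 1.76 × 10^2 mL.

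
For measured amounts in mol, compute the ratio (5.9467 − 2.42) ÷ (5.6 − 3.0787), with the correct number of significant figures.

1.4

5.9467 − 2.42 = 3.5267, limited to 2 d.p. → 3 s.f.; 5.6 − 3.0787 = 2.5213, limited to 1 d.p. → 2 s.f.
Carrying full precision, 3.5267 ÷ 2.5213 = 1.39876254313…; keep min(3, 2) = 2 s.f.
Rounded to 2 significant figures: 1.4.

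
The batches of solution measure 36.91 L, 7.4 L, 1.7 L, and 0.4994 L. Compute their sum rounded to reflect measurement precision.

36.91 L + 7.4 L + 1.7 L + 0.4994 L = 46.5094 L.
Addition/subtraction keeps the fewest decimal places: 36.91 → 2 decimal places, 7.4 → 1 decimal place, 1.7 → 1 decimal place, 0.4994 → 4 decimal places; limit is 1.
Rounded to 1 decimal place: 46.5 L.

46.5 L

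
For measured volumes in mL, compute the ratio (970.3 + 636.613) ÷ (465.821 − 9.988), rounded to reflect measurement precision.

970.3 + 636.613 = 1606.913, limited to 1 d.p. → 5 s.f.; 465.821 − 9.988 = 455.833, limited to 3 d.p. → 6 s.f.
Carrying full precision, 1606.913 ÷ 455.833 = 3.52522305318…; keep min(5, 6) = 5 s.f.
Rounded to 5 significant figures: 3.5252.

3.5252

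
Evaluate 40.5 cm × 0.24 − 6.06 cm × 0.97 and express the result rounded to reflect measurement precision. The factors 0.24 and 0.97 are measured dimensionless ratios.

3.8 cm

40.5 × 0.24 = 9.72 → 9.7 cm (2 s.f., last digit at the 10^-1 place).
6.06 × 0.97 = 5.8782 → 5.9 cm (2 s.f., last digit at the 10^-1 place).
Difference: 3.8418 cm; keep the coarser place, 10^-1.
Result: 3.8 cm.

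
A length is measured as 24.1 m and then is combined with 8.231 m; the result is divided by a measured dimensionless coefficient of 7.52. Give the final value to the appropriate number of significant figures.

4.30 m

24.1 m + 8.231 m = 32.331 m; the sum is limited to 1 decimal place (3 s.f.).
Carrying full precision, 32.331 ÷ 7.52 = 4.29933510638… m; 7.52 has 3 s.f., so the result keeps min(3, 3) = 3 s.f.
Rounded to 3 significant figures: 4.30 m.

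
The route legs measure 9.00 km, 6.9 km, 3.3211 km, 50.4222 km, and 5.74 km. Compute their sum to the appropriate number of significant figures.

75.4 km

9.00 km + 6.9 km + 3.3211 km + 50.4222 km + 5.74 km = 75.3833 km.
Addition/subtraction keeps the fewest decimal places: 9.00 → 2 decimal places, 6.9 → 1 decimal place, 3.3211 → 4 decimal places, 50.4222 → 4 decimal places, 5.74 → 2 decimal places; limit is 1.
Rounded to 1 decimal place: 75.4 km.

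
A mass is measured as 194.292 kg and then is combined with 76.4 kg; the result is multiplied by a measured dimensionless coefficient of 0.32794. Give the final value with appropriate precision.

88.77 kg

194.292 kg + 76.4 kg = 270.692 kg; the sum is limited to 1 decimal place (4 s.f.).
Carrying full precision, 270.692 × 0.32794 = 88.77073448 kg; 0.32794 has 5 s.f., so the result keeps min(4, 5) = 4 s.f.
Rounded to 4 significant figures: 88.77 kg.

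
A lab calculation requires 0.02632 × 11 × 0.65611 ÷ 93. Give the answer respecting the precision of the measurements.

0.0020

0.02632 × 11 × 0.65611 ÷ 93 = 0.00204254803441…
Multiplication/division keeps the fewest significant figures: 0.02632 → 4 s.f., 11 → 2 s.f., 0.65611 → 5 s.f., 93 → 2 s.f.; limit is 2.
Rounded to 2 significant figures: 0.0020.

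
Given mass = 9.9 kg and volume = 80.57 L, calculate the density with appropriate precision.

density = 9.9 kg ÷ 80.57 L = 0.122874519052… kg/L.
9.9 has 2 significant figures; 80.57 has 4.
Division/multiplication keeps the fewest: 2 significant figures.
Rounded: 0.12 kg/L.

0.12 kg/L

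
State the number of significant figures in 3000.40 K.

3000.40: trailing zeros after a decimal point are significant; zeros between nonzero digits are significant.

6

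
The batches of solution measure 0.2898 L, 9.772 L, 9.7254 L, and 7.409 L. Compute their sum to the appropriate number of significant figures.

27.196 L

0.2898 L + 9.772 L + 9.7254 L + 7.409 L = 27.1962 L.
Addition/subtraction keeps the fewest decimal places: 0.2898 → 4 decimal places, 9.772 → 3 decimal places, 9.7254 → 4 decimal places, 7.409 → 3 decimal places; limit is 3.
Rounded to 3 decimal places: 27.196 L.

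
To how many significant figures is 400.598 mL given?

400.598: zeros between nonzero digits are significant.

6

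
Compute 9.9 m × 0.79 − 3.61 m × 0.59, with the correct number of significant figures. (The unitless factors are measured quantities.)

9.9 × 0.79 = 7.821 → 7.8 m (2 s.f., last digit at the 10^-1 place).
3.61 × 0.59 = 2.1299 → 2.1 m (2 s.f., last digit at the 10^-1 place).
Difference: 5.6911 m; keep the coarser place, 10^-1.
Result: 5.7 m.

5.7 m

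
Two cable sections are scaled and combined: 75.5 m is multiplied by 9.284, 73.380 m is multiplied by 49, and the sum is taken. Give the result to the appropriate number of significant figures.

4.3 × 10³ m

75.5 × 9.284 = 700.942 → 701 m (3 s.f., last digit at the 10^0 place).
73.380 × 49 = 3595.62 → 3.6 × 10³ m (2 s.f., last digit at the 10^2 place).
Sum: 4296.562 m; keep the coarser place, 10^2.
Result: 4.3 × 10³ m.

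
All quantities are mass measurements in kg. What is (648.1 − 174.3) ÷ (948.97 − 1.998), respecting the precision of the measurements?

648.1 − 174.3 = 473.8, limited to 1 d.p. → 4 s.f.; 948.97 − 1.998 = 946.972, limited to 2 d.p. → 5 s.f.
Carrying full precision, 473.8 ÷ 946.972 = 0.500331583194…; keep min(4, 5) = 4 s.f.
Rounded to 4 significant figures: 0.5003.

0.5003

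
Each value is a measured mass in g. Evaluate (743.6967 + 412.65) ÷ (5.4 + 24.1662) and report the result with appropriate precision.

39.1

743.6967 + 412.65 = 1156.3467, limited to 2 d.p. → 6 s.f.; 5.4 + 24.1662 = 29.5662, limited to 1 d.p. → 3 s.f.
Carrying full precision, 1156.3467 ÷ 29.5662 = 39.1104267711…; keep min(6, 3) = 3 s.f.
Rounded to 3 significant figures: 39.1.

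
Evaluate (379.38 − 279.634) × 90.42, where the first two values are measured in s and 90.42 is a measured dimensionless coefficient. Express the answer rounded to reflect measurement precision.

9019 s

379.38 s − 279.634 s = 99.746 s; the difference is limited to 2 decimal places (4 s.f.).
Carrying full precision, 99.746 × 90.42 = 9019.03332 s; 90.42 has 4 s.f., so the result keeps min(4, 4) = 4 s.f.
Rounded to 4 significant figures: 9019 s.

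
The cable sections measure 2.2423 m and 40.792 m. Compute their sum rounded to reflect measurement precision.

43.034 m

2.2423 m + 40.792 m = 43.0343 m.
Addition/subtraction keeps the fewest decimal places: 2.2423 → 4 decimal places, 40.792 → 3 decimal places; limit is 3.
Rounded to 3 decimal places: 43.034 m.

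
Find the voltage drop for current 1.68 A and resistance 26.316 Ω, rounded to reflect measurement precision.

44.2 V

voltage drop = 1.68 A × 26.316 Ω = 44.21088 V.
1.68 has 3 significant figures; 26.316 has 5.
Division/multiplication keeps the fewest: 3 significant figures.
Rounded: 44.2 V.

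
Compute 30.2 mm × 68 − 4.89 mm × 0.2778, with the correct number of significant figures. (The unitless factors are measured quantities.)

2.1 × 10³ mm

30.2 × 68 = 2053.6 → 2.1 × 10³ mm (2 s.f., last digit at the 10^2 place).
4.89 × 0.2778 = 1.358442 → 1.36 mm (3 s.f., last digit at the 10^-2 place).
Difference: 2052.241558 mm; keep the coarser place, 10^2.
Result: 2.1 × 10³ mm.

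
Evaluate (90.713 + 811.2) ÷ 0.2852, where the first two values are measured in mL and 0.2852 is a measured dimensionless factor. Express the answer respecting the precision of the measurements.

90.713 mL + 811.2 mL = 901.913 mL; the sum is limited to 1 decimal place (4 s.f.).
Carrying full precision, 901.913 ÷ 0.2852 = 3162.38779804… mL; 0.2852 has 4 s.f., so the result keeps min(4, 4) = 4 s.f.
Rounded to 4 significant figures: 3162 mL.

3162 mL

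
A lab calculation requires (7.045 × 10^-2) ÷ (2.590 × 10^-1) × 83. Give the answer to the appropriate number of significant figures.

(7.045 × 10^-2) ÷ (2.590 × 10^-1) × 83 = 22.5766409266…
Multiplication/division keeps the fewest significant figures: 7.045 × 10^-2 → 4 s.f., 2.590 × 10^-1 → 4 s.f., 83 → 2 s.f.; limit is 2.
Rounded to 2 significant figures: 23.

23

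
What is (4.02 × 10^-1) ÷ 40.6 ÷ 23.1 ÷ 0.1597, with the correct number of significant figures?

(4.02 × 10^-1) ÷ 40.6 ÷ 23.1 ÷ 0.1597 = 0.00268400378212…
Multiplication/division keeps the fewest significant figures: 4.02 × 10^-1 → 3 s.f., 40.6 → 3 s.f., 23.1 → 3 s.f., 0.1597 → 4 s.f.; limit is 3.
Rounded to 3 significant figures: 0.00268.

0.00268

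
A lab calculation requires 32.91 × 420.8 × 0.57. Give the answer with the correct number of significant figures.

32.91 × 420.8 × 0.57 = 7893.66096
Multiplication/division keeps the fewest significant figures: 32.91 → 4 s.f., 420.8 → 4 s.f., 0.57 → 2 s.f.; limit is 2.
Rounded to 2 significant figures: 7.9 × 10^3.

7.9 × 10^3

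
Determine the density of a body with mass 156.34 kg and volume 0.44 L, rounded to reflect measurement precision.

3.6 × 10^2 kg/L

density = 156.34 kg ÷ 0.44 L = 355.318181818… kg/L.
156.34 has 5 significant figures; 0.44 has 2.
Division/multiplication keeps the fewest: 2 significant figures.
Rounded: 3.6 × 10^2 kg/L.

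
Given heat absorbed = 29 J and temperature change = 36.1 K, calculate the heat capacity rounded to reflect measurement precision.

0.80 J/K

heat capacity = 29 J ÷ 36.1 K = 0.803324099723… J/K.
29 has 2 significant figures; 36.1 has 3.
Division/multiplication keeps the fewest: 2 significant figures.
Rounded: 0.80 J/K.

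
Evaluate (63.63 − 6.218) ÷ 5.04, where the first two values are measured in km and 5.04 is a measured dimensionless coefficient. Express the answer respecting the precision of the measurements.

11.4 km

63.63 km − 6.218 km = 57.412 km; the difference is limited to 2 decimal places (4 s.f.).
Carrying full precision, 57.412 ÷ 5.04 = 11.3912698413… km; 5.04 has 3 s.f., so the result keeps min(4, 3) = 3 s.f.
Rounded to 3 significant figures: 11.4 km.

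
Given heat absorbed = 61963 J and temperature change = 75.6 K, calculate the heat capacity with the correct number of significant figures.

heat capacity = 61963 J ÷ 75.6 K = 819.616402116… J/K.
61963 has 5 significant figures; 75.6 has 3.
Division/multiplication keeps the fewest: 3 significant figures.
Rounded: 820. J/K.

820. J/K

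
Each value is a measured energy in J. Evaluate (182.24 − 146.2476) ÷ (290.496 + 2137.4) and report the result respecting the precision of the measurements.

0.01482

182.24 − 146.2476 = 35.9924, limited to 2 d.p. → 4 s.f.; 290.496 + 2137.4 = 2427.896, limited to 1 d.p. → 5 s.f.
Carrying full precision, 35.9924 ÷ 2427.896 = 0.0148245229614…; keep min(4, 5) = 4 s.f.
Rounded to 4 significant figures: 0.01482.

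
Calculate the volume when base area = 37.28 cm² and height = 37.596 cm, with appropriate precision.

1402 cm³

volume = 37.28 cm² × 37.596 cm = 1401.57888 cm³.
37.28 has 4 significant figures; 37.596 has 5.
Division/multiplication keeps the fewest: 4 significant figures.
Rounded: 1402 cm³.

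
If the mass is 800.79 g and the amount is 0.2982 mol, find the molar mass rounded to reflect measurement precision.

2685 g/mol

molar mass = 800.79 g ÷ 0.2982 mol = 2685.41247485… g/mol.
800.79 has 5 significant figures; 0.2982 has 4.
Division/multiplication keeps the fewest: 4 significant figures.
Rounded: 2685 g/mol.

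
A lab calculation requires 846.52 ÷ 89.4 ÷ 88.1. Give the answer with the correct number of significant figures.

846.52 ÷ 89.4 ÷ 88.1 = 0.107479044303…
Multiplication/division keeps the fewest significant figures: 846.52 → 5 s.f., 89.4 → 3 s.f., 88.1 → 3 s.f.; limit is 3.
Rounded to 3 significant figures: 0.107.

0.107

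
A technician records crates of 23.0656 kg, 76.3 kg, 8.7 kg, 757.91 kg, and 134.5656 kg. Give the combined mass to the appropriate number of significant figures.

23.0656 kg + 76.3 kg + 8.7 kg + 757.91 kg + 134.5656 kg = 1000.5412 kg.
Addition/subtraction keeps the fewest decimal places: 23.0656 → 4 decimal places, 76.3 → 1 decimal place, 8.7 → 1 decimal place, 757.91 → 2 decimal places, 134.5656 → 4 decimal places; limit is 1.
Rounded to 1 decimal place: 1.0005 × 10³ kg.

1.0005 × 10³ kg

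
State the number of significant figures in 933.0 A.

4

933.0: trailing zeros after a decimal point are significant.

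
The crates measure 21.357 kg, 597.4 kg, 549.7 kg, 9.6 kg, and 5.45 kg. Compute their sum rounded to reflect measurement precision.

1183.5 kg

21.357 kg + 597.4 kg + 549.7 kg + 9.6 kg + 5.45 kg = 1183.507 kg.
Addition/subtraction keeps the fewest decimal places: 21.357 → 3 decimal places, 597.4 → 1 decimal place, 549.7 → 1 decimal place, 9.6 → 1 decimal place, 5.45 → 2 decimal places; limit is 1.
Rounded to 1 decimal place: 1183.5 kg.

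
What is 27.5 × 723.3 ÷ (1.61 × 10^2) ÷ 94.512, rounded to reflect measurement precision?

27.5 × 723.3 ÷ (1.61 × 10^2) ÷ 94.512 = 1.30718883376…
Multiplication/division keeps the fewest significant figures: 27.5 → 3 s.f., 723.3 → 4 s.f., 1.61 × 10^2 → 3 s.f., 94.512 → 5 s.f.; limit is 3.
Rounded to 3 significant figures: 1.31.

1.31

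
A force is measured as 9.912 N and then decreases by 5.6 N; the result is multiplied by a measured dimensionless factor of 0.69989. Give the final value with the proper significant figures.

9.912 N − 5.6 N = 4.312 N; the difference is limited to 1 decimal place (2 s.f.).
Carrying full precision, 4.312 × 0.69989 = 3.01792568 N; 0.69989 has 5 s.f., so the result keeps min(2, 5) = 2 s.f.
Rounded to 2 significant figures: 3.0 N.

3.0 N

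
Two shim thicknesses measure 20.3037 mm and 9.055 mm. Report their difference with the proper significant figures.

11.249 mm

20.3037 mm − 9.055 mm = 11.2487 mm.
Addition/subtraction keeps the fewest decimal places: 20.3037 → 4 decimal places, 9.055 → 3 decimal places; limit is 3.
Rounded to 3 decimal places: 11.249 mm.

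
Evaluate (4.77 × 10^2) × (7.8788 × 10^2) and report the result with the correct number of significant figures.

3.76 × 10^5

(4.77 × 10^2) × (7.8788 × 10^2) = 375818.76
Multiplication/division keeps the fewest significant figures: 4.77 × 10^2 → 3 s.f., 7.8788 × 10^2 → 5 s.f.; limit is 3.
Rounded to 3 significant figures: 3.76 × 10^5.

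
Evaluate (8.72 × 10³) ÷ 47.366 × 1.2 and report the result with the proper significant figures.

2.2 × 10²

(8.72 × 10³) ÷ 47.366 × 1.2 = 220.917958029…
Multiplication/division keeps the fewest significant figures: 8.72 × 10³ → 3 s.f., 47.366 → 5 s.f., 1.2 → 2 s.f.; limit is 2.
Rounded to 2 significant figures: 2.2 × 10².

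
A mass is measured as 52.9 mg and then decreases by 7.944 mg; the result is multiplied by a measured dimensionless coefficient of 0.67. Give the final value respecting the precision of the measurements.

52.9 mg − 7.944 mg = 44.956 mg; the difference is limited to 1 decimal place (3 s.f.).
Carrying full precision, 44.956 × 0.67 = 30.12052 mg; 0.67 has 2 s.f., so the result keeps min(3, 2) = 2 s.f.
Rounded to 2 significant figures: 3.0 × 10^1 mg.

3.0 × 10^1 mg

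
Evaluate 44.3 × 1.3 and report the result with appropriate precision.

44.3 × 1.3 = 57.59
Multiplication/division keeps the fewest significant figures: 44.3 → 3 s.f., 1.3 → 2 s.f.; limit is 2.
Rounded to 2 significant figures: 58.

58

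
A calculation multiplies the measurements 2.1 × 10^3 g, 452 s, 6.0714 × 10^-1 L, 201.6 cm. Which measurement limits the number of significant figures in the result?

2.1 × 10^3 g

2.1 × 10^3 g → 2 s.f.; 452 s → 3 s.f.; 6.0714 × 10^-1 L → 5 s.f.; 201.6 cm → 4 s.f.
The fewest is 2 significant figures, from 2.1 × 10^3 g.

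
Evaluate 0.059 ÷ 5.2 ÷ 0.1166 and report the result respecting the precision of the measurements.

0.059 ÷ 5.2 ÷ 0.1166 = 0.0973083520253…
Multiplication/division keeps the fewest significant figures: 0.059 → 2 s.f., 5.2 → 2 s.f., 0.1166 → 4 s.f.; limit is 2.
Rounded to 2 significant figures: 0.097.

0.097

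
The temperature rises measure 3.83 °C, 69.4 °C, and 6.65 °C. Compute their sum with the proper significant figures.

79.9 °C

3.83 °C + 69.4 °C + 6.65 °C = 79.88 °C.
Addition/subtraction keeps the fewest decimal places: 3.83 → 2 decimal places, 69.4 → 1 decimal place, 6.65 → 2 decimal places; limit is 1.
Rounded to 1 decimal place: 79.9 °C.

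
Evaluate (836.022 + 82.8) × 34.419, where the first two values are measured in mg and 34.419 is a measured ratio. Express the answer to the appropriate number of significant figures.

3.162 × 10^4 mg

836.022 mg + 82.8 mg = 918.822 mg; the sum is limited to 1 decimal place (4 s.f.).
Carrying full precision, 918.822 × 34.419 = 31624.934418 mg; 34.419 has 5 s.f., so the result keeps min(4, 5) = 4 s.f.
Rounded to 4 significant figures: 3.162 × 10^4 mg.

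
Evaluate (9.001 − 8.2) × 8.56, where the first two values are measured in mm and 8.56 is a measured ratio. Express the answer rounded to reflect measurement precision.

9.001 mm − 8.2 mm = 0.801 mm; the difference is limited to 1 decimal place (1 s.f.).
Carrying full precision, 0.801 × 8.56 = 6.85656 mm; 8.56 has 3 s.f., so the result keeps min(1, 3) = 1 s.f.
Rounded to 1 significant figure: 7 mm.

7 mm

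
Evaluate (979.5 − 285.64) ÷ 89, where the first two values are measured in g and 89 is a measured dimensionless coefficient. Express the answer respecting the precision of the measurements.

979.5 g − 285.64 g = 693.86 g; the difference is limited to 1 decimal place (4 s.f.).
Carrying full precision, 693.86 ÷ 89 = 7.79617977528… g; 89 has 2 s.f., so the result keeps min(4, 2) = 2 s.f.
Rounded to 2 significant figures: 7.8 g.

7.8 g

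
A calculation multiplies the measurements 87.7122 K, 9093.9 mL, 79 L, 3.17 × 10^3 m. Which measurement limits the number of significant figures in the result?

79 L

87.7122 K → 6 s.f.; 9093.9 mL → 5 s.f.; 79 L → 2 s.f.; 3.17 × 10^3 m → 3 s.f.
The fewest is 2 significant figures, from 79 L.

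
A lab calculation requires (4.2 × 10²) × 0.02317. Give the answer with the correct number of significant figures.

9.7

(4.2 × 10²) × 0.02317 = 9.7314
Multiplication/division keeps the fewest significant figures: 4.2 × 10² → 2 s.f., 0.02317 → 4 s.f.; limit is 2.
Rounded to 2 significant figures: 9.7.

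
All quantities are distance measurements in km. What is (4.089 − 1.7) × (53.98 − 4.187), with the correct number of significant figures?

4.089 − 1.7 = 2.389, limited to 1 d.p. → 2 s.f.; 53.98 − 4.187 = 49.793, limited to 2 d.p. → 4 s.f.
Carrying full precision, 2.389 × 49.793 = 118.955477; keep min(2, 4) = 2 s.f.
Rounded to 2 significant figures: 1.2 × 10^2 km².

1.2 × 10^2 km²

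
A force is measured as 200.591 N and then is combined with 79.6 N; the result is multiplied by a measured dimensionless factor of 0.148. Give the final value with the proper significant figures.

200.591 N + 79.6 N = 280.191 N; the sum is limited to 1 decimal place (4 s.f.).
Carrying full precision, 280.191 × 0.148 = 41.468268 N; 0.148 has 3 s.f., so the result keeps min(4, 3) = 3 s.f.
Rounded to 3 significant figures: 41.5 N.

41.5 N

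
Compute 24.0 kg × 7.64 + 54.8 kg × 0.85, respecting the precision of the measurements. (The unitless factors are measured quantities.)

230. kg

24.0 × 7.64 = 183.36 → 183 kg (3 s.f., last digit at the 10^0 place).
54.8 × 0.85 = 46.58 → 47 kg (2 s.f., last digit at the 10^0 place).
Sum: 229.94 kg; keep the coarser place, 10^0.
Result: 230. kg.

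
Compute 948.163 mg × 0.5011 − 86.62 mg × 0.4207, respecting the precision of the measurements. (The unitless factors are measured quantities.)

948.163 × 0.5011 = 475.1244793 → 475.1 mg (4 s.f., last digit at the 10^-1 place).
86.62 × 0.4207 = 36.441034 → 36.44 mg (4 s.f., last digit at the 10^-2 place).
Difference: 438.6834453 mg; keep the coarser place, 10^-1.
Result: 438.7 mg.

438.7 mg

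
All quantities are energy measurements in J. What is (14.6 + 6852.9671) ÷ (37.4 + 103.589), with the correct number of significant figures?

14.6 + 6852.9671 = 6867.5671, limited to 1 d.p. → 5 s.f.; 37.4 + 103.589 = 140.989, limited to 1 d.p. → 4 s.f.
Carrying full precision, 6867.5671 ÷ 140.989 = 48.7099497124…; keep min(5, 4) = 4 s.f.
Rounded to 4 significant figures: 48.71.

48.71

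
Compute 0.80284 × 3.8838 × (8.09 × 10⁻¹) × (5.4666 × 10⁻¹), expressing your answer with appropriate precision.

0.80284 × 3.8838 × (8.09 × 10⁻¹) × (5.4666 × 10⁻¹) = 1.37896003074…
Multiplication/division keeps the fewest significant figures: 0.80284 → 5 s.f., 3.8838 → 5 s.f., 8.09 × 10⁻¹ → 3 s.f., 5.4666 × 10⁻¹ → 5 s.f.; limit is 3.
Rounded to 3 significant figures: 1.38.

1.38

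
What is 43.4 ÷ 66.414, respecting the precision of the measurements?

0.653

43.4 ÷ 66.414 = 0.653476676604…
Multiplication/division keeps the fewest significant figures: 43.4 → 3 s.f., 66.414 → 5 s.f.; limit is 3.
Rounded to 3 significant figures: 0.653.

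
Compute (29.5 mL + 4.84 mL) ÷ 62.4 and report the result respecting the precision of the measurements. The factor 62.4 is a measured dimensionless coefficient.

29.5 mL + 4.84 mL = 34.34 mL; the sum is limited to 1 decimal place (3 s.f.).
Carrying full precision, 34.34 ÷ 62.4 = 0.550320512821… mL; 62.4 has 3 s.f., so the result keeps min(3, 3) = 3 s.f.
Rounded to 3 significant figures: 0.550 mL.

0.550 mL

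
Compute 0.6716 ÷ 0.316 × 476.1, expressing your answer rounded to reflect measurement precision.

1.01 × 10³

0.6716 ÷ 0.316 × 476.1 = 1011.86316456…
Multiplication/division keeps the fewest significant figures: 0.6716 → 4 s.f., 0.316 → 3 s.f., 476.1 → 4 s.f.; limit is 3.
Rounded to 3 significant figures: 1.01 × 10³.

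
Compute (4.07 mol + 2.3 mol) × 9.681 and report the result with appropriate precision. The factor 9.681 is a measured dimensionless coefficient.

62 mol

4.07 mol + 2.3 mol = 6.37 mol; the sum is limited to 1 decimal place (2 s.f.).
Carrying full precision, 6.37 × 9.681 = 61.66797 mol; 9.681 has 4 s.f., so the result keeps min(2, 4) = 2 s.f.
Rounded to 2 significant figures: 62 mol.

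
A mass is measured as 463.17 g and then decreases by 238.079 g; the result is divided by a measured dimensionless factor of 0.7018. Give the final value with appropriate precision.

463.17 g − 238.079 g = 225.091 g; the difference is limited to 2 decimal places (5 s.f.).
Carrying full precision, 225.091 ÷ 0.7018 = 320.733827301… g; 0.7018 has 4 s.f., so the result keeps min(5, 4) = 4 s.f.
Rounded to 4 significant figures: 3.207 × 10² g.

3.207 × 10² g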